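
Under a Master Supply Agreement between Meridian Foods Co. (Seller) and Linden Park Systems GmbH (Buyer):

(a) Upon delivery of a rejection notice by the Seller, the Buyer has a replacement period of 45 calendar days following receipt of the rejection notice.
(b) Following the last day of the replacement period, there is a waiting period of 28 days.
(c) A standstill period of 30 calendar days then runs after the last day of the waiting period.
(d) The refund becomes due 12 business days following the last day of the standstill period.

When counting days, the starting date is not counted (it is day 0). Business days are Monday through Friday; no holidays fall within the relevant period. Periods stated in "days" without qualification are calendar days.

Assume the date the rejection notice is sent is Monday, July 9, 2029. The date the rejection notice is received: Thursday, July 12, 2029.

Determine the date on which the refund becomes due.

November 8, 2029

The last day of the replacement period: 45 calendar days after July 12, 2029 is August 26, 2029.
Adding 28 calendar days to August 26, 2029 gives September 23, 2029, which is the last day of the waiting period.
Adding 30 calendar days to September 23, 2029 gives October 23, 2029, which is the last day of the standstill period.
The date on which the refund becomes due: 12 business days after Tuesday, October 23, 2029, skipping weekends — Oct 24, Oct 25, Oct 26, Oct 29, …, Nov 6, Nov 7, Nov 8 — lands on Thursday, November 8, 2029.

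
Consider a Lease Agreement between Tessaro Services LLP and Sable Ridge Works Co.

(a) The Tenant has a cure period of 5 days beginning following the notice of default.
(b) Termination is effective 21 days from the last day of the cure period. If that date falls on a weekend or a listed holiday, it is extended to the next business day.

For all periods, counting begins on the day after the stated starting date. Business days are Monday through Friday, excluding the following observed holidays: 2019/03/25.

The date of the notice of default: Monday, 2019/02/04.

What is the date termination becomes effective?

2019/03/04

Adding 5 calendar days to 2019/02/04 gives 2019/02/09, which is the last day of the cure period.
The date termination becomes effective: 2019/02/09 + 21 days = 2019/03/02. That falls on a Saturday, so it rolls to the next business day, Monday, 2019/03/04.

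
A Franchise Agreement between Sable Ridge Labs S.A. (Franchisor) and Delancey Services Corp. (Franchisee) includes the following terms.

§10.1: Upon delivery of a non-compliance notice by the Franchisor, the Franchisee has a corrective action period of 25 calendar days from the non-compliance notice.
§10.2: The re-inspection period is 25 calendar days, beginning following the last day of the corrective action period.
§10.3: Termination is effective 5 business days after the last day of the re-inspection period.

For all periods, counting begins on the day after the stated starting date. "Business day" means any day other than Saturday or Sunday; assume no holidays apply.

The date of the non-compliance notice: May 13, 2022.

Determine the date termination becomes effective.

Jul 8, 2022

The last day of the corrective action period: 25 calendar days after May 13, 2022 is Jun 7, 2022.
The last day of the re-inspection period: 25 calendar days after Jun 7, 2022 is Jul 2, 2022.
The date termination becomes effective: 5 business days after Saturday, Jul 2, 2022, skipping weekends — Jul 4, Jul 5, Jul 6, Jul 7, Jul 8 — lands on Friday, Jul 8, 2022.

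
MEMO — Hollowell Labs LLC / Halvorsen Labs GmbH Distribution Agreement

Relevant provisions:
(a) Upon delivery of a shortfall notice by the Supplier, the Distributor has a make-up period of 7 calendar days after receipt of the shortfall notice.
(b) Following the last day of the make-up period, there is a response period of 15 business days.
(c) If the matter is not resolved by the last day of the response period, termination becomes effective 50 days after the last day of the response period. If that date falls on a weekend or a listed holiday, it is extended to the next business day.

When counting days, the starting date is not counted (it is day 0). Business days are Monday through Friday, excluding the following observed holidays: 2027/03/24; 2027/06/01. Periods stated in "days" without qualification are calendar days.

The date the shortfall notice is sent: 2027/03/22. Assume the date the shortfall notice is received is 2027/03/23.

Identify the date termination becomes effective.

Adding 7 calendar days to 2027/03/23 gives 2027/03/30, which is the last day of the make-up period.
The last day of the response period: 15 business days after Tuesday, 2027/03/30, skipping weekends — Mar 31, Apr 1, Apr 2, Apr 5, …, Apr 16, Apr 19, Apr 20 — lands on Tuesday, 2027/04/20.
Adding 50 calendar days to 2027/04/20 gives 2027/06/09, which is the date termination becomes effective. 2027/06/09 is a Wednesday and is not a listed holiday, so no roll-forward applies.

2027/06/09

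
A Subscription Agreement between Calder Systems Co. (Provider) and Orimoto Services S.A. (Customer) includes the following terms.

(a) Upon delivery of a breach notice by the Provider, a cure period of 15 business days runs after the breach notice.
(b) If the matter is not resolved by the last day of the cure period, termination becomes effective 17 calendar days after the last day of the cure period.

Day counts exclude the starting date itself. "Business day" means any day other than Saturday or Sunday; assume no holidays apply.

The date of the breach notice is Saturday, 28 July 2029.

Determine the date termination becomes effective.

3 September 2029

The last day of the cure period: 15 business days after Saturday, 28 July 2029, skipping weekends — Jul 30, Jul 31, Aug 1, Aug 2, …, Aug 15, Aug 16, Aug 17 — lands on Friday, 17 August 2029.
The date termination becomes effective: 17 calendar days after 17 August 2029 is 3 September 2029.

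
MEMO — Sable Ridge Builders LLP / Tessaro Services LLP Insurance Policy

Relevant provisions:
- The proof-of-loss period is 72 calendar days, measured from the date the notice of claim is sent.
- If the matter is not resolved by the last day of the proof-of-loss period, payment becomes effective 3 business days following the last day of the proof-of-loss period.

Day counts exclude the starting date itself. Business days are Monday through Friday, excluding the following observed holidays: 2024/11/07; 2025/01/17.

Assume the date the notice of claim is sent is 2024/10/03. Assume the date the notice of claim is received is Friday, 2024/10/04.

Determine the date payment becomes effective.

The last day of the proof-of-loss period: 72 calendar days after 2024/10/03 is 2024/12/14.
From Saturday, 2024/12/14, 3 business days (Dec 16, Dec 17, Dec 18, skipping weekends) brings us to Wednesday, 2024/12/18, which is the date payment becomes effective.

2024/12/18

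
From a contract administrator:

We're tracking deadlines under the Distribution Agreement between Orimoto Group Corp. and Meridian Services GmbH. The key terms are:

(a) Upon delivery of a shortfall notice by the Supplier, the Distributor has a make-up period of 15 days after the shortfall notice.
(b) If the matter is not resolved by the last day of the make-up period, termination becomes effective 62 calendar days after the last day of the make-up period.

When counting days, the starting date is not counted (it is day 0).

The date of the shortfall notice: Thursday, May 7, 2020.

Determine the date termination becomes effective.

July 23, 2020

Adding 15 calendar days to May 7, 2020 gives May 22, 2020, which is the last day of the make-up period.
The date termination becomes effective: 62 calendar days after May 22, 2020 is July 23, 2020.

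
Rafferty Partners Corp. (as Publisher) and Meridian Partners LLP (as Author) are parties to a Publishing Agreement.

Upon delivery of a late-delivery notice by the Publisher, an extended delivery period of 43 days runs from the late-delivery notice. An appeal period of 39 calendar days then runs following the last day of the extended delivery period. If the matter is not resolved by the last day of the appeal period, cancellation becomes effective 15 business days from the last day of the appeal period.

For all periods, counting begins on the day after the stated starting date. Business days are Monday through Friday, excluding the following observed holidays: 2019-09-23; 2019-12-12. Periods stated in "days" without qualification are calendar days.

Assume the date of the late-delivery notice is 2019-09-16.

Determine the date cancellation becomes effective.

2019-12-30

Adding 43 calendar days to 2019-09-16 gives 2019-10-29, which is the last day of the extended delivery period.
Adding 39 calendar days to 2019-10-29 gives 2019-12-07, which is the last day of the appeal period.
From Saturday, 2019-12-07, 15 business days (Dec 9, Dec 10, Dec 11, Dec 13, …, Dec 26, Dec 27, Dec 30, skipping weekends and the listed holiday on Dec 12) brings us to Monday, 2019-12-30, which is the date cancellation becomes effective.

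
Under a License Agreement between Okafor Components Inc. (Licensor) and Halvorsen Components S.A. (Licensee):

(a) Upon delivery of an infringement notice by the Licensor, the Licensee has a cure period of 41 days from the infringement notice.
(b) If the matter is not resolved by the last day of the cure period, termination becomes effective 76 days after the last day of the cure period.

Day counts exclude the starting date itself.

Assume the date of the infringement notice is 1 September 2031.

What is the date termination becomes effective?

27 December 2031

The last day of the cure period: 1 September 2031 + 41 days = 12 October 2031.
Adding 76 calendar days to 12 October 2031 gives 27 December 2031, which is the date termination becomes effective.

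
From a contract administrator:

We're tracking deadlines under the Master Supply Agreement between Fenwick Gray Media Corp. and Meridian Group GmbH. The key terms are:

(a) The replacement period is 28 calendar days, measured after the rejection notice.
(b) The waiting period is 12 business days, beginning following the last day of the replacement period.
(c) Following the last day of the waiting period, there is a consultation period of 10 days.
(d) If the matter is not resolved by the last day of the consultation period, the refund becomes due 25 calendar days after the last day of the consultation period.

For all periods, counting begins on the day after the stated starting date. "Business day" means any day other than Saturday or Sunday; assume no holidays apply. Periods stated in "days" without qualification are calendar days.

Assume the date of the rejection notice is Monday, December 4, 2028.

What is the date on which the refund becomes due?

February 21, 2029

The last day of the replacement period: December 4, 2028 + 28 days = January 1, 2029.
The last day of the waiting period: counting 12 business days from Monday, January 1, 2029 (Jan 2, Jan 3, Jan 4, Jan 5, …, Jan 15, Jan 16, Jan 17, skipping weekends) reaches Wednesday, January 17, 2029.
The last day of the consultation period: January 17, 2029 + 10 days = January 27, 2029.
The date on which the refund becomes due: January 27, 2029 + 25 days = February 21, 2029.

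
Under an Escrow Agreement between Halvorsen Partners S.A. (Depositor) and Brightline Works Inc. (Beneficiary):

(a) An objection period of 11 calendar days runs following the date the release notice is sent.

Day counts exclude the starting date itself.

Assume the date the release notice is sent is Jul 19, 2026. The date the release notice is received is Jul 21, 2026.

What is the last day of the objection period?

The last day of the objection period: 11 calendar days after Jul 19, 2026 is Jul 30, 2026.

Jul 30, 2026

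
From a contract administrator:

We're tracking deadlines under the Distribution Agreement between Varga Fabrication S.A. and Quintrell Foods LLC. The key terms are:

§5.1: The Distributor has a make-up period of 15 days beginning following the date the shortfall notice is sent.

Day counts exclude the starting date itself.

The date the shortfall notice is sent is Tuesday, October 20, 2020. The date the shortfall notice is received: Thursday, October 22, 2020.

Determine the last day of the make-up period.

November 4, 2020

Adding 15 calendar days to October 20, 2020 gives November 4, 2020, which is the last day of the make-up period.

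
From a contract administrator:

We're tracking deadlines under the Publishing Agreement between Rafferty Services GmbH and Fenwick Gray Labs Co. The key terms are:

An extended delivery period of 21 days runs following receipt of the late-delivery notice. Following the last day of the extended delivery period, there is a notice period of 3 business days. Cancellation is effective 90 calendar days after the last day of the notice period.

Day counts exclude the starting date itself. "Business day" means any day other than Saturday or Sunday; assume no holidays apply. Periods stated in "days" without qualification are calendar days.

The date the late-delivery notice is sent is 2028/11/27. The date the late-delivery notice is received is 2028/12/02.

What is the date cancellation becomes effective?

2029/03/27

The last day of the extended delivery period: 21 calendar days after 2028/12/02 is 2028/12/23.
The last day of the notice period: 3 business days after Saturday, 2028/12/23, skipping weekends — Dec 25, Dec 26, Dec 27 — lands on Wednesday, 2028/12/27.
The date cancellation becomes effective: 90 calendar days after 2028/12/27 is 2029/03/27.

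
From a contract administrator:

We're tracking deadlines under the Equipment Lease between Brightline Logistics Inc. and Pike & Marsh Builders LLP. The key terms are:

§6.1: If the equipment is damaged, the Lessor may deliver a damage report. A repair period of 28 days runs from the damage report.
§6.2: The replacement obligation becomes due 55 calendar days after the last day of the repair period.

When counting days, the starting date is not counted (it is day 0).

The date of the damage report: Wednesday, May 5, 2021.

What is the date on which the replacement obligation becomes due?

The last day of the repair period: May 5, 2021 + 28 days = Jun 2, 2021.
Adding 55 calendar days to Jun 2, 2021 gives Jul 27, 2021, which is the date on which the replacement obligation becomes due.

Jul 27, 2021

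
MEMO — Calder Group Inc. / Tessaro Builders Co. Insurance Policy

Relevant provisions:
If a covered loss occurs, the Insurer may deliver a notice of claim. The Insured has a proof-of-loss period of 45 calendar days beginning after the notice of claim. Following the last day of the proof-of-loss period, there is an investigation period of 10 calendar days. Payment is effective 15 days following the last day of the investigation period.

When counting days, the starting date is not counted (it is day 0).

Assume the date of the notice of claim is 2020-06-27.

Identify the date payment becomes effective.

2020-09-05

The last day of the proof-of-loss period: 2020-06-27 + 45 days = 2020-08-11.
Adding 10 calendar days to 2020-08-11 gives 2020-08-21, which is the last day of the investigation period.
The date payment becomes effective: 2020-08-21 + 15 days = 2020-09-05.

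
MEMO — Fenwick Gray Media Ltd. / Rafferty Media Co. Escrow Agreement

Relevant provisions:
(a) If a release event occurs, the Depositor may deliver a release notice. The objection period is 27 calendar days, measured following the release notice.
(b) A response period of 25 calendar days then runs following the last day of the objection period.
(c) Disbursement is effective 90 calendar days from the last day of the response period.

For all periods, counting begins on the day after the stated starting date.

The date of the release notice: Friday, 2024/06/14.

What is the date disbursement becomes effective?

2024/11/03

Adding 27 calendar days to 2024/06/14 gives 2024/07/11, which is the last day of the objection period.
The last day of the response period: 2024/07/11 + 25 days = 2024/08/05.
The date disbursement becomes effective: 2024/08/05 + 90 days = 2024/11/03.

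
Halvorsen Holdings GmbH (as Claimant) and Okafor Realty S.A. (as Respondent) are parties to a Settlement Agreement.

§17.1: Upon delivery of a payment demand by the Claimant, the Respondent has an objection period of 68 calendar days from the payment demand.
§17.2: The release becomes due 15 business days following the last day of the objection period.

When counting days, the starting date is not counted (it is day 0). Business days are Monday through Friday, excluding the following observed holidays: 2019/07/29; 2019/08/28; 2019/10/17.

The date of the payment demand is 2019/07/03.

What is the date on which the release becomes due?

2019/09/30

The last day of the objection period: 2019/07/03 + 68 days = 2019/09/09.
The date on which the release becomes due: 15 business days after Monday, 2019/09/09, skipping weekends — Sep 10, Sep 11, Sep 12, Sep 13, …, Sep 26, Sep 27, Sep 30 — lands on Monday, 2019/09/30.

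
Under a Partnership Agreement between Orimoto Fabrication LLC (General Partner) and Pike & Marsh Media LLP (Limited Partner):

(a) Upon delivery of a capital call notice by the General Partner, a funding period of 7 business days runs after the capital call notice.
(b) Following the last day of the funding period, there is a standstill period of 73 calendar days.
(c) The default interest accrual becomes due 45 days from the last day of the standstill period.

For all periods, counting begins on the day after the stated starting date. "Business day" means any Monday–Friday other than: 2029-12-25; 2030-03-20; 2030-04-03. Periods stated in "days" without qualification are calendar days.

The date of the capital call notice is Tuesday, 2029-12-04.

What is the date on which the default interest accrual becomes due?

2030-04-10

From Tuesday, 2029-12-04, 7 business days (Dec 5, Dec 6, Dec 7, Dec 10, Dec 11, Dec 12, Dec 13, skipping weekends) brings us to Thursday, 2029-12-13, which is the last day of the funding period.
Adding 73 calendar days to 2029-12-13 gives 2030-02-24, which is the last day of the standstill period.
The date on which the default interest accrual becomes due: 2030-02-24 + 45 days = 2030-04-10.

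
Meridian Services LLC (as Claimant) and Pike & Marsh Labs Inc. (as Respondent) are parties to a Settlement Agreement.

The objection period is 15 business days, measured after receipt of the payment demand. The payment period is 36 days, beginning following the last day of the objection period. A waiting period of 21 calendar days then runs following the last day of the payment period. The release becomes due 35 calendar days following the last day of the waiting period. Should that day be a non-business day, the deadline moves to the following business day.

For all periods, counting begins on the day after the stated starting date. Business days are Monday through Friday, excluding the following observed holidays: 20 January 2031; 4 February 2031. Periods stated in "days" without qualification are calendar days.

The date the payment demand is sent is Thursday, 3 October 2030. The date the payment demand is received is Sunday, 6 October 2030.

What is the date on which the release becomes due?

The last day of the objection period: 15 business days after Sunday, 6 October 2030, skipping weekends — Oct 7, Oct 8, Oct 9, Oct 10, …, Oct 23, Oct 24, Oct 25 — lands on Friday, 25 October 2030.
Adding 36 calendar days to 25 October 2030 gives 30 November 2030, which is the last day of the payment period.
The last day of the waiting period: 21 calendar days after 30 November 2030 is 21 December 2030.
Adding 35 calendar days to 21 December 2030 gives 25 January 2031, which is the date on which the release becomes due. That falls on a Saturday, so it rolls to the next business day, Monday, 27 January 2031.

27 January 2031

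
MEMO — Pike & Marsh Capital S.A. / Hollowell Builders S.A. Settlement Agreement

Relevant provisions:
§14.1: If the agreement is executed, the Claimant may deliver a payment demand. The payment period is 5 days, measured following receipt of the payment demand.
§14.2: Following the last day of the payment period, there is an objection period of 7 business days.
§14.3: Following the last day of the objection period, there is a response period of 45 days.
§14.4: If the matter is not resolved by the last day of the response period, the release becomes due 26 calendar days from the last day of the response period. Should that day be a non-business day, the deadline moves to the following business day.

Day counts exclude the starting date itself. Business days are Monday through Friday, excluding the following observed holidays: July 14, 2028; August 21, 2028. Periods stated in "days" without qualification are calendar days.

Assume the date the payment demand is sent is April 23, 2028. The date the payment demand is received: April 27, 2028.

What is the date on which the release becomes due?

July 21, 2028

The last day of the payment period: April 27, 2028 + 5 days = May 2, 2028.
From Tuesday, May 2, 2028, 7 business days (May 3, May 4, May 5, May 8, May 9, May 10, May 11, skipping weekends) brings us to Thursday, May 11, 2028, which is the last day of the objection period.
Adding 45 calendar days to May 11, 2028 gives June 25, 2028, which is the last day of the response period.
The date on which the release becomes due: June 25, 2028 + 26 days = July 21, 2028. July 21, 2028 is a Friday and is not a listed holiday, so no roll-forward applies.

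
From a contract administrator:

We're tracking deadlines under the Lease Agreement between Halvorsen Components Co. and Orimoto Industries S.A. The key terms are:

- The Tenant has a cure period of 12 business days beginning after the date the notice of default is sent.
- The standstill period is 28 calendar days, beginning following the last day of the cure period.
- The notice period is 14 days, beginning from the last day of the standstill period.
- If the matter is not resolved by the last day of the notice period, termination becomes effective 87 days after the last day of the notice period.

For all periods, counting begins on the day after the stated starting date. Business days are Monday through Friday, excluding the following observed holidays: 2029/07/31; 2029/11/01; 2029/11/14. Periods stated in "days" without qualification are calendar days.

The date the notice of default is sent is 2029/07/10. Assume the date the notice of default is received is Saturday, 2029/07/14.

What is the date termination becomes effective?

2029/12/02

From Tuesday, 2029/07/10, 12 business days (Jul 11, Jul 12, Jul 13, Jul 16, …, Jul 24, Jul 25, Jul 26, skipping weekends) brings us to Thursday, 2029/07/26, which is the last day of the cure period.
Adding 28 calendar days to 2029/07/26 gives 2029/08/23, which is the last day of the standstill period.
The last day of the notice period: 2029/08/23 + 14 days = 2029/09/06.
The date termination becomes effective: 87 calendar days after 2029/09/06 is 2029/12/02.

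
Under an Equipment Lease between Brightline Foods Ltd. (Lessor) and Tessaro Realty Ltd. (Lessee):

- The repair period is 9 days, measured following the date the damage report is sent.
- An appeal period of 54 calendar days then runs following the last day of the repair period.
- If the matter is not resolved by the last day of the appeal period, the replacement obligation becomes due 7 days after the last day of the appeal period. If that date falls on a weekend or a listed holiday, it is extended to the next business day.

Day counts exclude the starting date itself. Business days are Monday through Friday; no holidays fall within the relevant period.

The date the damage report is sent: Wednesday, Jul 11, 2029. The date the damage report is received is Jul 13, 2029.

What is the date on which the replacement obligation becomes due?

Sep 19, 2029

Adding 9 calendar days to Jul 11, 2029 gives Jul 20, 2029, which is the last day of the repair period.
The last day of the appeal period: Jul 20, 2029 + 54 days = Sep 12, 2029.
Adding 7 calendar days to Sep 12, 2029 gives Sep 19, 2029, which is the date on which the replacement obligation becomes due. Sep 19, 2029 is a Wednesday, so no roll-forward applies.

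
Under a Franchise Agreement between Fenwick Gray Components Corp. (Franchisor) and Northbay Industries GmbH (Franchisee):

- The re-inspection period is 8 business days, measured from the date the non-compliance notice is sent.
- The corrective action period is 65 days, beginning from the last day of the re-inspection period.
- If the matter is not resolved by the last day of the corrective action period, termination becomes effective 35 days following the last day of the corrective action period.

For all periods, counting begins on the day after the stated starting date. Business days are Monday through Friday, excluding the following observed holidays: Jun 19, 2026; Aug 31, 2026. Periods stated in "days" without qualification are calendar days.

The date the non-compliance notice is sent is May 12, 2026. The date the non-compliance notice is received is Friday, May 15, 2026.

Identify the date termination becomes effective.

From Tuesday, May 12, 2026, 8 business days (May 13, May 14, May 15, May 18, May 19, May 20, May 21, May 22, skipping weekends) brings us to Friday, May 22, 2026, which is the last day of the re-inspection period.
Adding 65 calendar days to May 22, 2026 gives Jul 26, 2026, which is the last day of the corrective action period.
The date termination becomes effective: 35 calendar days after Jul 26, 2026 is Aug 30, 2026.

Aug 30, 2026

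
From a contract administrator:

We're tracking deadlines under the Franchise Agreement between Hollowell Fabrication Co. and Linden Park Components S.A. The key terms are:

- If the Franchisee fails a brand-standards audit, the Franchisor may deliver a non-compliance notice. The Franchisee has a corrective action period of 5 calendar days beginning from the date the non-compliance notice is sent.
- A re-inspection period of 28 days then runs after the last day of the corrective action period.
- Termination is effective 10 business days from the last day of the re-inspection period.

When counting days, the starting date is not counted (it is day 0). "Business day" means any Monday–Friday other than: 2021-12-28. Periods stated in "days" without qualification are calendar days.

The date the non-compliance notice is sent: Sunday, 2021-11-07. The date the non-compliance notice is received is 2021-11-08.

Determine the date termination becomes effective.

2021-12-24

The last day of the corrective action period: 2021-11-07 + 5 days = 2021-11-12.
The last day of the re-inspection period: 28 calendar days after 2021-11-12 is 2021-12-10.
From Friday, 2021-12-10, 10 business days (Dec 13, Dec 14, Dec 15, Dec 16, Dec 17, Dec 20, Dec 21, Dec 22, Dec 23, Dec 24, skipping weekends) brings us to Friday, 2021-12-24, which is the date termination becomes effective.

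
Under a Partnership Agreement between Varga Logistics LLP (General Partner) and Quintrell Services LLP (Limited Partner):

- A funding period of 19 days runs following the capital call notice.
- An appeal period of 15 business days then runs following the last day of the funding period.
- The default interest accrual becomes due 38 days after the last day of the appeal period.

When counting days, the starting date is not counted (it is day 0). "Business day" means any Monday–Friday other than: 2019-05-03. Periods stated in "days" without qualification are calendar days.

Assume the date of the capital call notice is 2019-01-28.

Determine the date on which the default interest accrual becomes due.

Adding 19 calendar days to 2019-01-28 gives 2019-02-16, which is the last day of the funding period.
From Saturday, 2019-02-16, 15 business days (Feb 18, Feb 19, Feb 20, Feb 21, …, Mar 6, Mar 7, Mar 8, skipping weekends) brings us to Friday, 2019-03-08, which is the last day of the appeal period.
Adding 38 calendar days to 2019-03-08 gives 2019-04-15, which is the date on which the default interest accrual becomes due.

2019-04-15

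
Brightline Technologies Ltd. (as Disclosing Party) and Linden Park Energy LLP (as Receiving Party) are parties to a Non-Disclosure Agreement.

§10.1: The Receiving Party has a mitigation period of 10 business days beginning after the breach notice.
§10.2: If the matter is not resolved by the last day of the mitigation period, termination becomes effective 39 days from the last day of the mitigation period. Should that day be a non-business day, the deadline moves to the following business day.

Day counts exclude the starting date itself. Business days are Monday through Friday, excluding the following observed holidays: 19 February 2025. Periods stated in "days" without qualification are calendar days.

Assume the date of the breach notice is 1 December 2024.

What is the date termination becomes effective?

From Sunday, 1 December 2024, 10 business days (Dec 2, Dec 3, Dec 4, Dec 5, Dec 6, Dec 9, Dec 10, Dec 11, Dec 12, Dec 13, skipping weekends) brings us to Friday, 13 December 2024, which is the last day of the mitigation period.
The date termination becomes effective: 39 calendar days after 13 December 2024 is 21 January 2025. 21 January 2025 is a Tuesday and is not a listed holiday, so no roll-forward applies.

21 January 2025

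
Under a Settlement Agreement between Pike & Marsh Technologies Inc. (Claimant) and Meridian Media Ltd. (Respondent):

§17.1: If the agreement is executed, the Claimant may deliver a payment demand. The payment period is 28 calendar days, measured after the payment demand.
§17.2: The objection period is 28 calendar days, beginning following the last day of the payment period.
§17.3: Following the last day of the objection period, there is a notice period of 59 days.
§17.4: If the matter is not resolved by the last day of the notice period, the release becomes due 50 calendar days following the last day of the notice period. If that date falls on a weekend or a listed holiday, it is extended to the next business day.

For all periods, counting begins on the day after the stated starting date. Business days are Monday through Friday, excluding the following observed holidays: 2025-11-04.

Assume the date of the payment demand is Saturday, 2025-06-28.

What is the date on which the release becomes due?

The last day of the payment period: 2025-06-28 + 28 days = 2025-07-26.
Adding 28 calendar days to 2025-07-26 gives 2025-08-23, which is the last day of the objection period.
The last day of the notice period: 2025-08-23 + 59 days = 2025-10-21.
The date on which the release becomes due: 2025-10-21 + 50 days = 2025-12-10. 2025-12-10 is a Wednesday and is not a listed holiday, so no roll-forward applies.

2025-12-10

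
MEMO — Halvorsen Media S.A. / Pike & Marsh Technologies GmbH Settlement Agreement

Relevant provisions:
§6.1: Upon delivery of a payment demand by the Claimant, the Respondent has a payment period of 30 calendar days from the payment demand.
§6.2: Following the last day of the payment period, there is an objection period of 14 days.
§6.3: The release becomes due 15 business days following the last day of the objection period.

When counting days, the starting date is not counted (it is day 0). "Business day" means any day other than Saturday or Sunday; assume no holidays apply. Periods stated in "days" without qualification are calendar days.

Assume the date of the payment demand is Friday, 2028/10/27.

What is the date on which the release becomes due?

The last day of the payment period: 2028/10/27 + 30 days = 2028/11/26.
The last day of the objection period: 14 calendar days after 2028/11/26 is 2028/12/10.
The date on which the release becomes due: 15 business days after Sunday, 2028/12/10, skipping weekends — Dec 11, Dec 12, Dec 13, Dec 14, …, Dec 27, Dec 28, Dec 29 — lands on Friday, 2028/12/29.

2028/12/29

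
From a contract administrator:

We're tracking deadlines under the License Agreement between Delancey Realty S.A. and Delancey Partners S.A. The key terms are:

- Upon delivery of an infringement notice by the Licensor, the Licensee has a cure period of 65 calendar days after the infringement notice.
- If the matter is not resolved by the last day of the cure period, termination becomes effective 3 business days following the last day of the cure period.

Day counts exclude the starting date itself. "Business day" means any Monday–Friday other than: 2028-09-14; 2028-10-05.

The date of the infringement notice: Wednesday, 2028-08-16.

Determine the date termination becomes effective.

2028-10-25

The last day of the cure period: 2028-08-16 + 65 days = 2028-10-20.
From Friday, 2028-10-20, 3 business days (Oct 23, Oct 24, Oct 25, skipping weekends) brings us to Wednesday, 2028-10-25, which is the date termination becomes effective.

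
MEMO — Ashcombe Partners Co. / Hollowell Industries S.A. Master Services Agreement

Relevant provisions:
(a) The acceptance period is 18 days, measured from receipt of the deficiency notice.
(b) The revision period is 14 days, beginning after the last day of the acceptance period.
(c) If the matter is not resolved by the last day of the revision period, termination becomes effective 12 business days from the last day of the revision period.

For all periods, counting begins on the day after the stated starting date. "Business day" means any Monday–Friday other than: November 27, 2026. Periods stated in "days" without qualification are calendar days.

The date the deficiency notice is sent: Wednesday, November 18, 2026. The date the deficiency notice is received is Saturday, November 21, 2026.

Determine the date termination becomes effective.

January 8, 2027

Adding 18 calendar days to November 21, 2026 gives December 9, 2026, which is the last day of the acceptance period.
The last day of the revision period: 14 calendar days after December 9, 2026 is December 23, 2026.
The date termination becomes effective: 12 business days after Wednesday, December 23, 2026, skipping weekends — Dec 24, Dec 25, Dec 28, Dec 29, …, Jan 6, Jan 7, Jan 8 — lands on Friday, January 8, 2027.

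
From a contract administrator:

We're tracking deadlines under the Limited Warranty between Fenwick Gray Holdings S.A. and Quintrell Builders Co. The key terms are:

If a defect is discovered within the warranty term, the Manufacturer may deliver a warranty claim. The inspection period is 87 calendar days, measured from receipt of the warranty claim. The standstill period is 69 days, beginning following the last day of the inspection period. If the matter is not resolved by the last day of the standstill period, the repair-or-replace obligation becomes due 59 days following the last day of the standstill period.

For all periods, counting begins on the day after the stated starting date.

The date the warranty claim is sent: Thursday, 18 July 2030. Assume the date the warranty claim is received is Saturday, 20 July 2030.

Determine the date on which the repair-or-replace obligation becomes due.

20 February 2031

The last day of the inspection period: 87 calendar days after 20 July 2030 is 15 October 2030.
The last day of the standstill period: 69 calendar days after 15 October 2030 is 23 December 2030.
The date on which the repair-or-replace obligation becomes due: 59 calendar days after 23 December 2030 is 20 February 2031.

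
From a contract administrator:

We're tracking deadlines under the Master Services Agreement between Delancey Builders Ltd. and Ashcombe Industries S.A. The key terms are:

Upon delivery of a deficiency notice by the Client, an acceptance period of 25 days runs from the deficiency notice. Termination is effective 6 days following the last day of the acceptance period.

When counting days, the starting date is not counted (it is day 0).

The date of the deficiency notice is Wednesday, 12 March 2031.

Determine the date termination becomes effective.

The last day of the acceptance period: 12 March 2031 + 25 days = 6 April 2031.
The date termination becomes effective: 6 April 2031 + 6 days = 12 April 2031.

12 April 2031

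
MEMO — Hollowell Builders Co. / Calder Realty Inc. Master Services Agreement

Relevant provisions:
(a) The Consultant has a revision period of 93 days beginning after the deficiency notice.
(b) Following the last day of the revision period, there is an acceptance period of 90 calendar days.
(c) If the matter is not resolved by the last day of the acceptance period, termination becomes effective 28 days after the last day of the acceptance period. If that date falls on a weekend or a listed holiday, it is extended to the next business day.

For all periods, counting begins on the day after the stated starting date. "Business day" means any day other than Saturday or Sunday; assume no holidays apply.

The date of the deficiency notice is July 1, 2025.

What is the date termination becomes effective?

January 28, 2026

Adding 93 calendar days to July 1, 2025 gives October 2, 2025, which is the last day of the revision period.
The last day of the acceptance period: October 2, 2025 + 90 days = December 31, 2025.
The date termination becomes effective: 28 calendar days after December 31, 2025 is January 28, 2026. January 28, 2026 is a Wednesday, so no roll-forward applies.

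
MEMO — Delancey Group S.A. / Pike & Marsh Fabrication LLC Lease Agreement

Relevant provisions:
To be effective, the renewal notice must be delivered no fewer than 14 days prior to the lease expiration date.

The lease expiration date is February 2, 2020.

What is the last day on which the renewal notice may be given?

January 19, 2020

February 2, 2020 minus 14 days is January 19, 2020.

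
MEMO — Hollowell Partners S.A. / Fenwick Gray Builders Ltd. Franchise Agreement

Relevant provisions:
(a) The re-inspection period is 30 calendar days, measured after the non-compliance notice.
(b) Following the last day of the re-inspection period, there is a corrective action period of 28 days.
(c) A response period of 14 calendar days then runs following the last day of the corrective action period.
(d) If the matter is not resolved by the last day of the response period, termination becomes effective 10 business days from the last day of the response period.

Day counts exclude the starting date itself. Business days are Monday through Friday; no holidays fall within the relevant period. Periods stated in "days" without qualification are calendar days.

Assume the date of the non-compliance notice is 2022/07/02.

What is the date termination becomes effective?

2022/09/26

The last day of the re-inspection period: 30 calendar days after 2022/07/02 is 2022/08/01.
The last day of the corrective action period: 2022/08/01 + 28 days = 2022/08/29.
The last day of the response period: 14 calendar days after 2022/08/29 is 2022/09/12.
The date termination becomes effective: 10 business days after Monday, 2022/09/12, skipping weekends — Sep 13, Sep 14, Sep 15, Sep 16, Sep 19, Sep 20, Sep 21, Sep 22, Sep 23, Sep 26 — lands on Monday, 2022/09/26.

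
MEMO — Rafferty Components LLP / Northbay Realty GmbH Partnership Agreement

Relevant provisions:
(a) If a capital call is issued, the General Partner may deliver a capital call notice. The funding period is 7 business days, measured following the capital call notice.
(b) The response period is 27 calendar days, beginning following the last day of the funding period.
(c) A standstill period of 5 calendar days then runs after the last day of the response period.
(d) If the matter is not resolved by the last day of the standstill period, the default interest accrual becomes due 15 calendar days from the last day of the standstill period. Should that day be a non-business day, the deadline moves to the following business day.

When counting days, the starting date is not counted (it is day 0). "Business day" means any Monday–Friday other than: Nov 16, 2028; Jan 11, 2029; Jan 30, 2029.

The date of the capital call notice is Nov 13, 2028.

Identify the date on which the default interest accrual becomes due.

From Monday, Nov 13, 2028, 7 business days (Nov 14, Nov 15, Nov 17, Nov 20, Nov 21, Nov 22, Nov 23, skipping weekends and the listed holiday on Nov 16) brings us to Thursday, Nov 23, 2028, which is the last day of the funding period.
The last day of the response period: Nov 23, 2028 + 27 days = Dec 20, 2028.
The last day of the standstill period: 5 calendar days after Dec 20, 2028 is Dec 25, 2028.
Adding 15 calendar days to Dec 25, 2028 gives Jan 9, 2029, which is the date on which the default interest accrual becomes due. Jan 9, 2029 is a Tuesday and is not a listed holiday, so no roll-forward applies.

Jan 9, 2029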